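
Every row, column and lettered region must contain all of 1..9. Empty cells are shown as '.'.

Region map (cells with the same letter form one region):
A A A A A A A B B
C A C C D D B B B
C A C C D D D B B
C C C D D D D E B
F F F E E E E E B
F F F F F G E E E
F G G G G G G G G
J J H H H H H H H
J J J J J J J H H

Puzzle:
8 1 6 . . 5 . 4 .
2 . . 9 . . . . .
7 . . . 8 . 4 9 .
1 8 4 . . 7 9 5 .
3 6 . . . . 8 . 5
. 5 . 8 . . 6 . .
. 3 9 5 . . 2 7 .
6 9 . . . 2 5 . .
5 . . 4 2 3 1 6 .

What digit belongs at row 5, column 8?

2

row 3, column 2 = 2 (sole candidate).
row 7, column 1 = 4 (sole candidate).
row 9, column 2 = 7 (sole candidate).
row 9, column 3 = 8 (sole candidate).
row 9, column 9 = 9 (sole candidate).
row 2, column 2 = 4 (sole candidate).
row 6, column 1 = 9 (sole candidate).
row 1, column 5 = 9 (hidden single in row 1).
row 1, column 9 = 2 (hidden single in row 1).
row 3, column 3 = 5 (hidden single in row 3).
row 2, column 3 = 3 (sole candidate).
row 2, column 7 = 7 (sole candidate).
row 3, column 4 = 6 (sole candidate).
row 3, column 6 = 1 (sole candidate).
row 3, column 9 = 3 (sole candidate).
row 4, column 9 = 6 (sole candidate).
row 6, column 6 = 4 (sole candidate).
row 1, column 7 = 3 (sole candidate).
row 2, column 6 = 6 (sole candidate).
row 4, column 5 = 3 (sole candidate).
row 5, column 6 = 9 (sole candidate).
row 7, column 6 = 8 (sole candidate).
row 7, column 9 = 1 (sole candidate).
row 1, column 4 = 7 (sole candidate).
row 2, column 5 = 5 (sole candidate).
row 2, column 9 = 8 (sole candidate).
row 4, column 4 = 2 (sole candidate).
row 5, column 4 = 1 (sole candidate).
row 5, column 8 = 2: row 5 has {1,3,5,6,8,9}; col 8 has {4,5,6,7,9}; region has {1,5,6,8,9} → only 2 remains.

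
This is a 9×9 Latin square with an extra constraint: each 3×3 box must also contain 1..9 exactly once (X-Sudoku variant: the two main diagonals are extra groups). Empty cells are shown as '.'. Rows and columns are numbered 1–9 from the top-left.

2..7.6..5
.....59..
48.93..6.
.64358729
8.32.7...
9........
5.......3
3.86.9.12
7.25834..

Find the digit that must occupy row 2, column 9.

4

row 2, column 2 = 7: row 2 has {5,9}; col 2 has {6,8}; box has {2,4,8}; main diagonal has {1,2,3} → only 7 remains.
row 3, column 3 = 5: row 3 has {3,4,6,8,9}; col 3 has {2,3,4,8}; box has {2,4,7,8}; main diagonal has {1,2,3,7} → only 5 remains.
row 4, column 1 = 1: row 4 has {2,3,4,5,6,7,8,9}; col 1 has {2,3,4,5,7,8,9}; box has {3,4,6,8,9} → only 1 remains.
row 5, column 2 = 5: row 5 has {2,3,7,8}; col 2 has {6,7,8}; box has {1,3,4,6,8,9} → only 5 remains.
row 5, column 8 = 4: row 5 has {2,3,5,7,8}; col 8 has {1,2,6}; box has {2,7,9} → only 4 remains.
row 6, column 2 = 2: row 6 has {9}; col 2 has {5,6,7,8}; box has {1,3,4,5,6,8,9} → only 2 remains.
row 6, column 3 = 7: row 6 has {2,9}; col 3 has {2,3,4,5,8}; box has {1,2,3,4,5,6,8,9} → only 7 remains.
row 6, column 6 = 4: row 6 has {2,7,9}; col 6 has {3,5,6,7,8,9}; box has {2,3,5,7,8}; main diagonal has {1,2,3,5,7} → only 4 remains.
row 8, column 2 = 4: row 8 has {1,2,3,6,8,9}; col 2 has {2,5,6,7,8}; box has {2,3,5,7,8}; anti-diagonal has {5,7,8} → only 4 remains.
row 8, column 5 = 7: row 8 has {1,2,3,4,6,8,9}; col 5 has {3,5,8}; box has {3,5,6,8,9} → only 7 remains.
row 8, column 7 = 5: row 8 has {1,2,3,4,6,7,8,9}; col 7 has {4,7,9}; box has {1,2,3,4} → only 5 remains.
row 9, column 8 = 9: row 9 has {2,3,4,5,7,8}; col 8 has {1,2,4,6}; box has {1,2,3,4,5} → only 9 remains.
row 9, column 9 = 6: row 9 has {2,3,4,5,7,8,9}; col 9 has {2,3,5,9}; box has {1,2,3,4,5,9}; main diagonal has {1,2,3,4,5,7} → only 6 remains.
row 2, column 1 = 6: row 2 has {5,7,9}; col 1 has {1,2,3,4,5,7,8,9}; box has {2,4,5,7,8} → only 6 remains.
row 2, column 3 = 1: row 2 has {5,6,7,9}; col 3 has {2,3,4,5,7,8}; box has {2,4,5,6,7,8} → only 1 remains.
row 2, column 8 = 3: row 2 has {1,5,6,7,9}; col 8 has {1,2,4,6,9}; box has {5,6,9}; anti-diagonal has {4,5,7,8} → only 3 remains.
row 5, column 5 = 9: row 5 has {2,3,4,5,7,8}; col 5 has {3,5,7,8}; box has {2,3,4,5,7,8}; main diagonal has {1,2,3,4,5,6,7}; anti-diagonal has {3,4,5,7,8} → only 9 remains.
row 5, column 9 = 1: row 5 has {2,3,4,5,7,8,9}; col 9 has {2,3,5,6,9}; box has {2,4,7,9} → only 1 remains.
row 6, column 4 = 1: row 6 has {2,4,7,9}; col 4 has {2,3,5,6,7,9}; box has {2,3,4,5,7,8,9}; anti-diagonal has {3,4,5,7,8,9} → only 1 remains.
row 6, column 5 = 6: row 6 has {1,2,4,7,9}; col 5 has {3,5,7,8,9}; box has {1,2,3,4,5,7,8,9} → only 6 remains.
row 6, column 9 = 8: row 6 has {1,2,4,6,7,9}; col 9 has {1,2,3,5,6,9}; box has {1,2,4,7,9} → only 8 remains.
row 7, column 3 = 6: row 7 has {3,5}; col 3 has {1,2,3,4,5,7,8}; box has {2,3,4,5,7,8}; anti-diagonal has {1,3,4,5,7,8,9} → only 6 remains.
row 7, column 4 = 4: row 7 has {3,5,6}; col 4 has {1,2,3,5,6,7,9}; box has {3,5,6,7,8,9} → only 4 remains.
row 7, column 7 = 8: row 7 has {3,4,5,6}; col 7 has {4,5,7,9}; box has {1,2,3,4,5,6,9}; main diagonal has {1,2,3,4,5,6,7,9} → only 8 remains.
row 7, column 8 = 7: row 7 has {3,4,5,6,8}; col 8 has {1,2,3,4,6,9}; box has {1,2,3,4,5,6,8,9} → only 7 remains.
row 9, column 2 = 1: row 9 has {2,3,4,5,6,7,8,9}; col 2 has {2,4,5,6,7,8}; box has {2,3,4,5,6,7,8} → only 1 remains.
row 1, column 3 = 9: row 1 has {2,5,6,7}; col 3 has {1,2,3,4,5,6,7,8}; box has {1,2,4,5,6,7,8} → only 9 remains.
row 1, column 7 = 1: row 1 has {2,5,6,7,9}; col 7 has {4,5,7,8,9}; box has {3,5,6,9} → only 1 remains.
row 1, column 8 = 8: row 1 has {1,2,5,6,7,9}; col 8 has {1,2,3,4,6,7,9}; box has {1,3,5,6,9} → only 8 remains.
row 2, column 4 = 8: row 2 has {1,3,5,6,7,9}; col 4 has {1,2,3,4,5,6,7,9}; box has {3,5,6,7,9} → only 8 remains.
row 2, column 9 = 4: row 2 has {1,3,5,6,7,8,9}; col 9 has {1,2,3,5,6,8,9}; box has {1,3,5,6,8,9} → only 4 remains.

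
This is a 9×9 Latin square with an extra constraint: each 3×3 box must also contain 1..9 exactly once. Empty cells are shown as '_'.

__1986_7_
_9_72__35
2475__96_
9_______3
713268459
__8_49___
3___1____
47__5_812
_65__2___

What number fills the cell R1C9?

4

R1C1 = 5: row 1 has {1,6,7,8,9}; col 1 has {2,3,4,7,9}; box has {1,2,4,7,9} → only 5 remains.
R1C2 = 3: row 1 has {1,5,6,7,8,9}; col 2 has {1,4,6,7,9}; box has {1,2,4,5,7,9} → only 3 remains.
R1C7 = 2: row 1 has {1,3,5,6,7,8,9}; col 7 has {4,8,9}; box has {3,5,6,7,9} → only 2 remains.
R1C9 = 4: row 1 has {1,2,3,5,6,7,8,9}; col 9 has {2,3,5,9}; box has {2,3,5,6,7,9} → only 4 remains.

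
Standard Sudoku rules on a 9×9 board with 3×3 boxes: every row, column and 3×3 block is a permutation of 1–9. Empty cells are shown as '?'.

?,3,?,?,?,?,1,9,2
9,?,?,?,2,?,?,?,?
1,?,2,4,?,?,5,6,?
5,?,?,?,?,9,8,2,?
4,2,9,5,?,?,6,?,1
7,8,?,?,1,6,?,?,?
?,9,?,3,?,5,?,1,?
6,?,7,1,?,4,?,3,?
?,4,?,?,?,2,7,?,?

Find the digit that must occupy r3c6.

r1c1 = 8: row 1 has {1,2,3,9}; col 1 has {1,4,5,6,7,9}; box has {1,2,3,9} → only 8 remains.
r1c6 = 7: row 1 has {1,2,3,8,9}; col 6 has {2,4,5,6,9}; box has {2,4} → only 7 remains.
r3c2 = 7: row 3 has {1,2,4,5,6}; col 2 has {2,3,4,8,9}; box has {1,2,3,8,9} → only 7 remains.
r4c4 = 7: row 4 has {2,5,8,9}; col 4 has {1,3,4,5}; box has {1,5,6,9} → only 7 remains.
r5c8 = 7: row 5 has {1,2,4,5,6,9}; col 8 has {1,2,3,6,9}; box has {1,2,6,8} → only 7 remains.
r6c3 = 3: row 6 has {1,6,7,8}; col 3 has {2,7,9}; box has {2,4,5,7,8,9} → only 3 remains.
r6c4 = 2: row 6 has {1,3,6,7,8}; col 4 has {1,3,4,5,7}; box has {1,5,6,7,9} → only 2 remains.
r7c1 = 2: row 7 has {1,3,5,9}; col 1 has {1,4,5,6,7,8,9}; box has {4,6,7,9} → only 2 remains.
r7c3 = 8: row 7 has {1,2,3,5,9}; col 3 has {2,3,7,9}; box has {2,4,6,7,9} → only 8 remains.
r7c7 = 4: row 7 has {1,2,3,5,8,9}; col 7 has {1,5,6,7,8}; box has {1,3,7} → only 4 remains.
r7c9 = 6: row 7 has {1,2,3,4,5,8,9}; col 9 has {1,2}; box has {1,3,4,7} → only 6 remains.
r8c2 = 5: row 8 has {1,3,4,6,7}; col 2 has {2,3,4,7,8,9}; box has {2,4,6,7,8,9} → only 5 remains.
r9c1 = 3: row 9 has {2,4,7}; col 1 has {1,2,4,5,6,7,8,9}; box has {2,4,5,6,7,8,9} → only 3 remains.
r9c3 = 1: row 9 has {2,3,4,7}; col 3 has {2,3,7,8,9}; box has {2,3,4,5,6,7,8,9} → only 1 remains.
r1c4 = 6: row 1 has {1,2,3,7,8,9}; col 4 has {1,2,3,4,5,7}; box has {2,4,7} → only 6 remains.
r1c5 = 5: row 1 has {1,2,3,6,7,8,9}; col 5 has {1,2}; box has {2,4,6,7} → only 5 remains.
r2c2 = 6: row 2 has {2,9}; col 2 has {2,3,4,5,7,8,9}; box has {1,2,3,7,8,9} → only 6 remains.
r2c4 = 8: row 2 has {2,6,9}; col 4 has {1,2,3,4,5,6,7}; box has {2,4,5,6,7} → only 8 remains.
r2c7 = 3: row 2 has {2,6,8,9}; col 7 has {1,4,5,6,7,8}; box has {1,2,5,6,9} → only 3 remains.
r2c8 = 4: row 2 has {2,3,6,8,9}; col 8 has {1,2,3,6,7,9}; box has {1,2,3,5,6,9} → only 4 remains.
r2c9 = 7: row 2 has {2,3,4,6,8,9}; col 9 has {1,2,6}; box has {1,2,3,4,5,6,9} → only 7 remains.
r3c6 = 3: row 3 has {1,2,4,5,6,7}; col 6 has {2,4,5,6,7,9}; box has {2,4,5,6,7,8} → only 3 remains.

3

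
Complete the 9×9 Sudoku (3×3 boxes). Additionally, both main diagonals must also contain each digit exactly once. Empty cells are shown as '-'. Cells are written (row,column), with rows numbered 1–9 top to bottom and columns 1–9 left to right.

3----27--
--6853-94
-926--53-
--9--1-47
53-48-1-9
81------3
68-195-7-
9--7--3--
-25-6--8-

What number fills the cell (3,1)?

4

(1,4) = 9 (sole candidate).
(1,9) = 6 (sole candidate).
(2,2) = 7 (sole candidate).
(2,7) = 2 (sole candidate).
(4,1) = 2 (sole candidate).
(4,2) = 6 (sole candidate).
(4,4) = 5 (sole candidate).
(4,5) = 3 (sole candidate).
(4,7) = 8 (sole candidate).
(5,3) = 7 (sole candidate).
(5,6) = 6 (sole candidate).
(5,8) = 2 (sole candidate).
(6,3) = 4 (sole candidate).
(6,4) = 2 (sole candidate).
(6,5) = 7 (sole candidate).
(6,6) = 9 (sole candidate).
(6,7) = 6 (sole candidate).
(6,8) = 5 (sole candidate).
(7,3) = 3 (sole candidate).
(7,7) = 4 (sole candidate).
(7,9) = 2 (sole candidate).
(8,2) = 4 (sole candidate).
(8,3) = 1 (sole candidate).
(8,5) = 2 (sole candidate).
(8,6) = 8 (sole candidate).
(8,8) = 6 (sole candidate).
(8,9) = 5 (sole candidate).
(9,1) = 7 (sole candidate).
(9,4) = 3 (sole candidate).
(9,6) = 4 (sole candidate).
(9,7) = 9 (sole candidate).
(9,9) = 1 (sole candidate).
(1,2) = 5 (sole candidate).
(1,3) = 8 (sole candidate).
(1,8) = 1 (sole candidate).
(2,1) = 1 (sole candidate).
(3,1) = 4: row 3 has {2,3,5,6,9}; col 1 has {1,2,3,5,6,7,8,9}; box has {1,2,3,5,6,7,8,9} → only 4 remains.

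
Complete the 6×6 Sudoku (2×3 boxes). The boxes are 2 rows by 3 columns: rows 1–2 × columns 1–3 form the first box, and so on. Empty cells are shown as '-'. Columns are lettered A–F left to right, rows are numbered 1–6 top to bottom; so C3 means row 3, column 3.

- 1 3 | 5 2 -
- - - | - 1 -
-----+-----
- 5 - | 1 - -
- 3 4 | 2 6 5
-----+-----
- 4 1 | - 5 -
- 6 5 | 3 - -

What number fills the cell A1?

4

B2 = 2: row 2 has {1}; col 2 has {1,3,4,5,6}; box has {1,3} → only 2 remains.
C2 = 6: row 2 has {1,2}; col 3 has {1,3,4,5}; box has {1,2,3} → only 6 remains.
D2 = 4: row 2 has {1,2,6}; col 4 has {1,2,3,5}; box has {1,2,5} → only 4 remains.
F2 = 3: row 2 has {1,2,4,6}; col 6 has {5}; box has {1,2,4,5} → only 3 remains.
C3 = 2: row 3 has {1,5}; col 3 has {1,3,4,5,6}; box has {3,4,5} → only 2 remains.
F3 = 4: row 3 has {1,2,5}; col 6 has {3,5}; box has {1,2,5,6} → only 4 remains.
A4 = 1: row 4 has {2,3,4,5,6}; col 1 has {}; box has {2,3,4,5} → only 1 remains.
D5 = 6: row 5 has {1,4,5}; col 4 has {1,2,3,4,5}; box has {3,5} → only 6 remains.
F5 = 2: row 5 has {1,4,5,6}; col 6 has {3,4,5}; box has {3,5,6} → only 2 remains.
A6 = 2: row 6 has {3,5,6}; col 1 has {1}; box has {1,4,5,6} → only 2 remains.
E6 = 4: row 6 has {2,3,5,6}; col 5 has {1,2,5,6}; box has {2,3,5,6} → only 4 remains.
F6 = 1: row 6 has {2,3,4,5,6}; col 6 has {2,3,4,5}; box has {2,3,4,5,6} → only 1 remains.
A1 = 4: row 1 has {1,2,3,5}; col 1 has {1,2}; box has {1,2,3,6} → only 4 remains.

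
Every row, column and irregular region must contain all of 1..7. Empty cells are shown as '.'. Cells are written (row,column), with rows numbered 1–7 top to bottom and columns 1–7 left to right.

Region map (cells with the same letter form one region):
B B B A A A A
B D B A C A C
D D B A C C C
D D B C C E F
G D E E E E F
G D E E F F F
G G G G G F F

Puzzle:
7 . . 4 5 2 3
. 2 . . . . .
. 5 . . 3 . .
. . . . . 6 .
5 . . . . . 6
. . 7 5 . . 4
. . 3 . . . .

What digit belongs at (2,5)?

6

(2,1) = 3: in row 2, 3 can only go here (every other open cell in that row sees a 3).
(4,2) = 3: in row 4, 3 can only go here (every other open cell in that row sees a 3).
(5,2) = 7: in row 5, 7 can only go here (every other open cell in that row sees a 7).
(6,6) = 3: in row 6, 3 can only go here (every other open cell in that row sees a 3).
(5,4) = 3: in row 5, 3 can only go here (every other open cell in that row sees a 3).
(7,2) = 4: in column 2, 4 can only go here (every other open cell in that column sees a 4).
(7,6) = 5: in column 6, 5 can only go here (every other open cell in that column sees a 5).
(4,3) = 5: in row 4, 5 can only go here (every other open cell in that row sees a 5).
(2,7) = 5: in row 2, 5 can only go here (every other open cell in that row sees a 5).
(3,3) = 2: in region B, 2 can only go here (every other open cell in that region sees a 2).
(5,5) = 2: in row 5, 2 can only go here (every other open cell in that row sees a 2).
(6,5) = 1: row 6 has {3,4,5,7}; col 5 has {2,3,5}; region has {3,4,5,6} → only 1 remains.
(6,2) = 6: row 6 has {1,3,4,5,7}; col 2 has {2,3,4,5,7}; region has {2,3,5,7} → only 6 remains.
(1,2) = 1: row 1 has {2,3,4,5,7}; col 2 has {2,3,4,5,6,7}; region has {2,3,5,7} → only 1 remains.
(1,3) = 6: row 1 has {1,2,3,4,5,7}; col 3 has {2,3,5,7}; region has {1,2,3,5,7} → only 6 remains.
(2,3) = 4: row 2 has {2,3,5}; col 3 has {2,3,5,6,7}; region has {1,2,3,5,6,7} → only 4 remains.
(5,3) = 1: row 5 has {2,3,5,6,7}; col 3 has {2,3,4,5,6,7}; region has {2,3,5,6,7} → only 1 remains.
(5,6) = 4: row 5 has {1,2,3,5,6,7}; col 6 has {2,3,5,6}; region has {1,2,3,5,6,7} → only 4 remains.
(6,1) = 2: row 6 has {1,3,4,5,6,7}; col 1 has {3,5,7}; region has {3,4,5} → only 2 remains.
(3,1) = 4: in row 3, 4 can only go here (every other open cell in that row sees a 4).
(3,4) = 6: in row 3, 6 can only go here (every other open cell in that row sees a 6).
(4,1) = 1: row 4 has {3,5,6}; col 1 has {2,3,4,5,7}; region has {2,3,4,5,6,7} → only 1 remains.
(7,1) = 6: row 7 has {3,4,5}; col 1 has {1,2,3,4,5,7}; region has {2,3,4,5} → only 6 remains.
(7,5) = 7: row 7 has {3,4,5,6}; col 5 has {1,2,3,5}; region has {2,3,4,5,6} → only 7 remains.
(7,7) = 2: row 7 has {3,4,5,6,7}; col 7 has {3,4,5,6}; region has {1,3,4,5,6} → only 2 remains.
(2,5) = 6: row 2 has {2,3,4,5}; col 5 has {1,2,3,5,7}; region has {3,5} → only 6 remains.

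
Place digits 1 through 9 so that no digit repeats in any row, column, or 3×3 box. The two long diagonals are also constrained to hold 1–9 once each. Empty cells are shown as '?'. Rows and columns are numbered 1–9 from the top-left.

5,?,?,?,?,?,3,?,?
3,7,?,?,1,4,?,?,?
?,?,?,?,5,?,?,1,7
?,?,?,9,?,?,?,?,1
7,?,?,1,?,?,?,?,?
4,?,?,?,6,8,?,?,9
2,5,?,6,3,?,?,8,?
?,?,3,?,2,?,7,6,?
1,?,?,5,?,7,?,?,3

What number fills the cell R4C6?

R5C5 = 4 (sole candidate).
R7C7 = 1 (sole candidate).
R7C9 = 4 (sole candidate).
R8C9 = 5 (sole candidate).
R3C3 = 2 (sole candidate).
R4C5 = 7 (sole candidate).
R7C6 = 9 (sole candidate).
R8C6 = 1 (sole candidate).
R9C5 = 8 (sole candidate).
R1C5 = 9 (sole candidate).
R7C3 = 7 (sole candidate).
R8C4 = 4 (sole candidate).
R1C4 = 7 (hidden single in row 1).
R3C2 = 4 (hidden single in row 3).
R1C8 = 4 (hidden single in row 1).
R4C7 = 4 (hidden single in row 4).
R6C8 = 7 (hidden single in row 6).
R9C3 = 4 (hidden single in row 9).
R9C2 = 6 (hidden single in row 9).
Singles propagation stalls before the target is settled. Branch on R6C3 (candidates {1,5}).
  Try R6C3 = 5: this forces R6C7=2, R9C7=9, R9C8=2, R6C4=3, R3C4=8, R3C7=6, R6C2=1, R1C2=8; then anti-diagonal has no cell left for 8 — contradiction.
So R6C3 = 1.
R1C2 = 1 (hidden single in row 1).
R6C7 = 5 (hidden single in row 6).
R2C8 = 5 (hidden single in row 2).
R4C3 = 5 (hidden single in row 4).
R4C1 = 6 (hidden single in row 4).
R4C2 = 8 (hidden single in row 4).
R5C3 = 9 (sole candidate).
R8C2 = 9 (sole candidate).
R8C1 = 8 (sole candidate).
R3C1 = 9 (sole candidate).
R2C7 = 9 (hidden single in row 2).
R9C7 = 2 (sole candidate).
R9C8 = 9 (sole candidate).
R5C6 = 5 (hidden single in row 5).
Singles propagation stalls; R4C6 is still open with candidates {2,3}.
  Try R4C6 = 2: then row 1 has no cell left for 2 — contradiction.
So R4C6 = 3.

3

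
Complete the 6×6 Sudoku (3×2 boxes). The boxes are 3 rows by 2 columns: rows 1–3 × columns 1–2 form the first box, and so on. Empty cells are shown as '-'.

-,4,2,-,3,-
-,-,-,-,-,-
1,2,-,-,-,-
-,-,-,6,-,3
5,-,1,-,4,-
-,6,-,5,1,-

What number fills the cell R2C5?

R1C1 = 6: row 1 has {2,3,4}; col 1 has {1,5}; box has {1,2,4} → only 6 remains.
R1C4 = 1: row 1 has {2,3,4,6}; col 4 has {5,6}; box has {2} → only 1 remains.
R1C6 = 5: row 1 has {1,2,3,4,6}; col 6 has {3}; box has {3} → only 5 remains.
R2C1 = 3: row 2 has {}; col 1 has {1,5,6}; box has {1,2,4,6} → only 3 remains.
R2C2 = 5: row 2 has {3}; col 2 has {2,4,6}; box has {1,2,3,4,6} → only 5 remains.
R2C4 = 4: row 2 has {3,5}; col 4 has {1,5,6}; box has {1,2} → only 4 remains.
R3C4 = 3: row 3 has {1,2}; col 4 has {1,4,5,6}; box has {1,2,4} → only 3 remains.
R3C5 = 6: row 3 has {1,2,3}; col 5 has {1,3,4}; box has {3,5} → only 6 remains.
R3C6 = 4: row 3 has {1,2,3,6}; col 6 has {3,5}; box has {3,5,6} → only 4 remains.
R4C2 = 1: row 4 has {3,6}; col 2 has {2,4,5,6}; box has {5,6} → only 1 remains.
R4C3 = 4: row 4 has {1,3,6}; col 3 has {1,2}; box has {1,5,6} → only 4 remains.
R5C2 = 3: row 5 has {1,4,5}; col 2 has {1,2,4,5,6}; box has {1,5,6} → only 3 remains.
R5C4 = 2: row 5 has {1,3,4,5}; col 4 has {1,3,4,5,6}; box has {1,4,5,6} → only 2 remains.
R5C6 = 6: row 5 has {1,2,3,4,5}; col 6 has {3,4,5}; box has {1,3,4} → only 6 remains.
R6C3 = 3: row 6 has {1,5,6}; col 3 has {1,2,4}; box has {1,2,4,5,6} → only 3 remains.
R6C6 = 2: row 6 has {1,3,5,6}; col 6 has {3,4,5,6}; box has {1,3,4,6} → only 2 remains.
R2C3 = 6: row 2 has {3,4,5}; col 3 has {1,2,3,4}; box has {1,2,3,4} → only 6 remains.
R2C5 = 2: row 2 has {3,4,5,6}; col 5 has {1,3,4,6}; box has {3,4,5,6} → only 2 remains.

2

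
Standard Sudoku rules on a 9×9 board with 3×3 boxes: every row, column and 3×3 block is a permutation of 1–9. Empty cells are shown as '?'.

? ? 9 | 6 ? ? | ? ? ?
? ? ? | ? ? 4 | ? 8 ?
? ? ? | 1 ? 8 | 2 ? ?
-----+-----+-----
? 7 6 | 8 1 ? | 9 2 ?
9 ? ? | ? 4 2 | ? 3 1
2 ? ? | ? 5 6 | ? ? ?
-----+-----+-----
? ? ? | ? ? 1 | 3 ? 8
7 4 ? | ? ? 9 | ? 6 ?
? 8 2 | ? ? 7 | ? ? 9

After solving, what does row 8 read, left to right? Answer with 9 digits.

743589162

row 4, column 6 = 3 (sole candidate).
row 5, column 2 = 5 (sole candidate).
row 5, column 3 = 8 (sole candidate).
row 5, column 4 = 7 (sole candidate).
row 5, column 7 = 6 (sole candidate).
row 6, column 4 = 9 (sole candidate).
row 7, column 3 = 5 (sole candidate).
row 1, column 6 = 5 (sole candidate).
row 4, column 1 = 4 (sole candidate).
row 4, column 9 = 5 (sole candidate).
row 7, column 1 = 6 (sole candidate).
row 7, column 2 = 9 (sole candidate).
row 7, column 5 = 2 (sole candidate).
row 8, column 9 = 2: row 8 has {4,6,7,9}; col 9 has {1,5,8,9}; box has {3,6,8,9} → only 2 remains.
row 7, column 4 = 4 (sole candidate).
row 7, column 8 = 7 (sole candidate).
row 6, column 8 = 4 (sole candidate).
row 6, column 9 = 7 (sole candidate).
row 1, column 8 = 1 (sole candidate).
row 6, column 7 = 8 (sole candidate).
row 9, column 8 = 5 (sole candidate).
row 3, column 8 = 9 (sole candidate).
row 8, column 7 = 1: row 8 has {2,4,6,7,9}; col 7 has {2,3,6,8,9}; box has {2,3,5,6,7,8,9} → only 1 remains.
row 9, column 4 = 3 (sole candidate).
row 9, column 5 = 6 (sole candidate).
row 9, column 7 = 4 (sole candidate).
row 1, column 7 = 7 (sole candidate).
row 2, column 4 = 2 (sole candidate).
row 2, column 7 = 5 (sole candidate).
row 8, column 3 = 3: row 8 has {1,2,4,6,7,9}; col 3 has {2,5,6,8,9}; box has {2,4,5,6,7,8,9} → only 3 remains.
row 8, column 4 = 5: row 8 has {1,2,3,4,6,7,9}; col 4 has {1,2,3,4,6,7,8,9}; box has {1,2,3,4,6,7,9} → only 5 remains.
row 8, column 5 = 8: row 8 has {1,2,3,4,5,6,7,9}; col 5 has {1,2,4,5,6}; box has {1,2,3,4,5,6,7,9} → only 8 remains.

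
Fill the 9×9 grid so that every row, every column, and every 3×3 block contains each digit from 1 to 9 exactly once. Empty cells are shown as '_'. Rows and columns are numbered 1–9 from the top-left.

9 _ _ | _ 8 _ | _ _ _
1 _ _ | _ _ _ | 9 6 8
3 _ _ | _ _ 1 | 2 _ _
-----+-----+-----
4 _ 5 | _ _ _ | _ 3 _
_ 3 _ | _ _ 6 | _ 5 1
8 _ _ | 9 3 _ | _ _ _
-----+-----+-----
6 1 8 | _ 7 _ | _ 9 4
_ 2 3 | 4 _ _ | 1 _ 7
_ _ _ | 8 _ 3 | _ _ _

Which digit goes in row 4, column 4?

1

row 3, column 9 = 5: row 3 has {1,2,3}; col 9 has {1,4,7,8}; box has {2,6,8,9} → only 5 remains.
row 8, column 1 = 5: row 8 has {1,2,3,4,7}; col 1 has {1,3,4,6,8,9}; box has {1,2,3,6,8} → only 5 remains.
row 8, column 6 = 9: row 8 has {1,2,3,4,5,7}; col 6 has {1,3,6}; box has {3,4,7,8} → only 9 remains.
row 8, column 8 = 8: row 8 has {1,2,3,4,5,7,9}; col 8 has {3,5,6,9}; box has {1,4,7,9} → only 8 remains.
row 9, column 1 = 7: row 9 has {3,8}; col 1 has {1,3,4,5,6,8,9}; box has {1,2,3,5,6,8} → only 7 remains.
row 9, column 8 = 2: row 9 has {3,7,8}; col 8 has {3,5,6,8,9}; box has {1,4,7,8,9} → only 2 remains.
row 9, column 9 = 6: row 9 has {2,3,7,8}; col 9 has {1,4,5,7,8}; box has {1,2,4,7,8,9} → only 6 remains.
row 1, column 9 = 3: row 1 has {8,9}; col 9 has {1,4,5,6,7,8}; box has {2,5,6,8,9} → only 3 remains.
row 5, column 1 = 2: row 5 has {1,3,5,6}; col 1 has {1,3,4,5,6,7,8,9}; box has {3,4,5,8} → only 2 remains.
row 5, column 4 = 7: row 5 has {1,2,3,5,6}; col 4 has {4,8,9}; box has {3,6,9} → only 7 remains.
row 5, column 5 = 4: row 5 has {1,2,3,5,6,7}; col 5 has {3,7,8}; box has {3,6,7,9} → only 4 remains.
row 5, column 7 = 8: row 5 has {1,2,3,4,5,6,7}; col 7 has {1,2,9}; box has {1,3,5} → only 8 remains.
row 6, column 9 = 2: row 6 has {3,8,9}; col 9 has {1,3,4,5,6,7,8}; box has {1,3,5,8} → only 2 remains.
row 8, column 5 = 6: row 8 has {1,2,3,4,5,7,8,9}; col 5 has {3,4,7,8}; box has {3,4,7,8,9} → only 6 remains.
row 9, column 7 = 5: row 9 has {2,3,6,7,8}; col 7 has {1,2,8,9}; box has {1,2,4,6,7,8,9} → only 5 remains.
row 3, column 4 = 6: row 3 has {1,2,3,5}; col 4 has {4,7,8,9}; box has {1,8} → only 6 remains.
row 3, column 5 = 9: row 3 has {1,2,3,5,6}; col 5 has {3,4,6,7,8}; box has {1,6,8} → only 9 remains.
row 4, column 9 = 9: row 4 has {3,4,5}; col 9 has {1,2,3,4,5,6,7,8}; box has {1,2,3,5,8} → only 9 remains.
row 5, column 3 = 9: row 5 has {1,2,3,4,5,6,7,8}; col 3 has {3,5,8}; box has {2,3,4,5,8} → only 9 remains.
row 6, column 6 = 5: row 6 has {2,3,8,9}; col 6 has {1,3,6,9}; box has {3,4,6,7,9} → only 5 remains.
row 7, column 6 = 2: row 7 has {1,4,6,7,8,9}; col 6 has {1,3,5,6,9}; box has {3,4,6,7,8,9} → only 2 remains.
row 7, column 7 = 3: row 7 has {1,2,4,6,7,8,9}; col 7 has {1,2,5,8,9}; box has {1,2,4,5,6,7,8,9} → only 3 remains.
row 9, column 3 = 4: row 9 has {2,3,5,6,7,8}; col 3 has {3,5,8,9}; box has {1,2,3,5,6,7,8} → only 4 remains.
row 9, column 5 = 1: row 9 has {2,3,4,5,6,7,8}; col 5 has {3,4,6,7,8,9}; box has {2,3,4,6,7,8,9} → only 1 remains.
row 3, column 3 = 7: row 3 has {1,2,3,5,6,9}; col 3 has {3,4,5,8,9}; box has {1,3,9} → only 7 remains.
row 3, column 8 = 4: row 3 has {1,2,3,5,6,7,9}; col 8 has {2,3,5,6,8,9}; box has {2,3,5,6,8,9} → only 4 remains.
row 4, column 5 = 2: row 4 has {3,4,5,9}; col 5 has {1,3,4,6,7,8,9}; box has {3,4,5,6,7,9} → only 2 remains.
row 4, column 6 = 8: row 4 has {2,3,4,5,9}; col 6 has {1,2,3,5,6,9}; box has {2,3,4,5,6,7,9} → only 8 remains.
row 6, column 8 = 7: row 6 has {2,3,5,8,9}; col 8 has {2,3,4,5,6,8,9}; box has {1,2,3,5,8,9} → only 7 remains.
row 7, column 4 = 5: row 7 has {1,2,3,4,6,7,8,9}; col 4 has {4,6,7,8,9}; box has {1,2,3,4,6,7,8,9} → only 5 remains.
row 9, column 2 = 9: row 9 has {1,2,3,4,5,6,7,8}; col 2 has {1,2,3}; box has {1,2,3,4,5,6,7,8} → only 9 remains.
row 1, column 4 = 2: row 1 has {3,8,9}; col 4 has {4,5,6,7,8,9}; box has {1,6,8,9} → only 2 remains.
row 1, column 7 = 7: row 1 has {2,3,8,9}; col 7 has {1,2,3,5,8,9}; box has {2,3,4,5,6,8,9} → only 7 remains.
row 1, column 8 = 1: row 1 has {2,3,7,8,9}; col 8 has {2,3,4,5,6,7,8,9}; box has {2,3,4,5,6,7,8,9} → only 1 remains.
row 2, column 3 = 2: row 2 has {1,6,8,9}; col 3 has {3,4,5,7,8,9}; box has {1,3,7,9} → only 2 remains.
row 2, column 4 = 3: row 2 has {1,2,6,8,9}; col 4 has {2,4,5,6,7,8,9}; box has {1,2,6,8,9} → only 3 remains.
row 2, column 5 = 5: row 2 has {1,2,3,6,8,9}; col 5 has {1,2,3,4,6,7,8,9}; box has {1,2,3,6,8,9} → only 5 remains.
row 3, column 2 = 8: row 3 has {1,2,3,4,5,6,7,9}; col 2 has {1,2,3,9}; box has {1,2,3,7,9} → only 8 remains.
row 4, column 4 = 1: row 4 has {2,3,4,5,8,9}; col 4 has {2,3,4,5,6,7,8,9}; box has {2,3,4,5,6,7,8,9} → only 1 remains.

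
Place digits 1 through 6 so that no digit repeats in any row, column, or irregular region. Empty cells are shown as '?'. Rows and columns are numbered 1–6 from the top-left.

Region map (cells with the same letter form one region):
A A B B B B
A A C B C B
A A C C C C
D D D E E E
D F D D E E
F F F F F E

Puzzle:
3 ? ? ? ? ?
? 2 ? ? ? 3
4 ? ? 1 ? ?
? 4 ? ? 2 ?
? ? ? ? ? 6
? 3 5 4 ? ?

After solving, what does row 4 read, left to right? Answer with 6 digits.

641325

r5c2 = 1 (sole candidate).
r6c5 = 6 (sole candidate).
r6c6 = 1 (sole candidate).
r4c6 = 5: row 4 has {2,4}; col 6 has {1,3,6}; region has {1,2,6} → only 5 remains.
r6c1 = 2 (sole candidate).
r3c6 = 2 (sole candidate).
r4c4 = 3: row 4 has {2,4,5}; col 4 has {1,4}; region has {1,2,5,6} → only 3 remains.
r5c1 = 5 (sole candidate).
r5c4 = 2 (sole candidate).
r5c5 = 4 (sole candidate).
r1c6 = 4 (sole candidate).
r2c5 = 5 (sole candidate).
r3c5 = 3 (sole candidate).
r5c3 = 3 (sole candidate).
r1c5 = 1 (sole candidate).
r2c4 = 6 (sole candidate).
r3c3 = 6 (sole candidate).
r4c3 = 1: row 4 has {2,3,4,5}; col 3 has {3,5,6}; region has {2,3,4,5} → only 1 remains.
r1c3 = 2 (sole candidate).
r1c4 = 5 (sole candidate).
r2c1 = 1 (sole candidate).
r2c3 = 4 (sole candidate).
r3c2 = 5 (sole candidate).
r4c1 = 6: row 4 has {1,2,3,4,5}; col 1 has {1,2,3,4,5}; region has {1,2,3,4,5} → only 6 remains.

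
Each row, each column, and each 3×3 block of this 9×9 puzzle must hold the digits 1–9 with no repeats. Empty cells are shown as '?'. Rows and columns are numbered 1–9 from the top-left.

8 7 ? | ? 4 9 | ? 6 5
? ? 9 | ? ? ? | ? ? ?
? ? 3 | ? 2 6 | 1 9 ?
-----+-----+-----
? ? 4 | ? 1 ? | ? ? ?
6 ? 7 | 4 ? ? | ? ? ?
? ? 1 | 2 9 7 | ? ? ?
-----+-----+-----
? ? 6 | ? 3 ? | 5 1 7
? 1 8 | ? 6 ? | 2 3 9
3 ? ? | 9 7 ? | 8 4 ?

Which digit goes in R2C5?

R1C3 = 2 (sole candidate).
R1C7 = 3 (sole candidate).
R5C7 = 9 (sole candidate).
R6C1 = 5 (sole candidate).
R6C8 = 8 (sole candidate).
R7C4 = 8 (sole candidate).
R8C4 = 5 (sole candidate).
R8C6 = 4 (sole candidate).
R9C3 = 5 (sole candidate).
R9C9 = 6 (sole candidate).
R1C4 = 1 (sole candidate).
R3C1 = 4 (sole candidate).
R3C2 = 5 (sole candidate).
R3C4 = 7 (sole candidate).
R3C9 = 8 (sole candidate).
R6C2 = 3 (sole candidate).
R6C9 = 4 (sole candidate).
R7C6 = 2 (sole candidate).
R8C1 = 7 (sole candidate).
R9C2 = 2 (sole candidate).
R9C6 = 1 (sole candidate).
R2C1 = 1 (sole candidate).
R2C2 = 6 (sole candidate).
R2C4 = 3 (sole candidate).
R2C9 = 2 (sole candidate).
R4C4 = 6 (sole candidate).
R4C7 = 7 (sole candidate).
R4C9 = 3 (sole candidate).
R5C2 = 8 (sole candidate).
R5C5 = 5 (sole candidate).
R5C6 = 3 (sole candidate).
R5C8 = 2 (sole candidate).
R5C9 = 1 (sole candidate).
R6C7 = 6 (sole candidate).
R7C1 = 9 (sole candidate).
R7C2 = 4 (sole candidate).
R2C5 = 8: row 2 has {1,2,3,6,9}; col 5 has {1,2,3,4,5,6,7,9}; box has {1,2,3,4,6,7,9} → only 8 remains.

8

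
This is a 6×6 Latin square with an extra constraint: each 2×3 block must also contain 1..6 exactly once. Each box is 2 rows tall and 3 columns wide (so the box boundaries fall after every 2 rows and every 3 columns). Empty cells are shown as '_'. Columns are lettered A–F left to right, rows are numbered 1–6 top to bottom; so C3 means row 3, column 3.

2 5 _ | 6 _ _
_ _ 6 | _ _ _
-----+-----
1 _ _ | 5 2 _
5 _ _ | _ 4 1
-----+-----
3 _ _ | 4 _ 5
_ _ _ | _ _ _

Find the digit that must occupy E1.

A2 = 4: row 2 has {6}; col 1 has {1,2,3,5}; box has {2,5,6} → only 4 remains.
D4 = 3: row 4 has {1,4,5}; col 4 has {4,5,6}; box has {1,2,4,5} → only 3 remains.
A6 = 6: row 6 has {}; col 1 has {1,2,3,4,5}; box has {3} → only 6 remains.
F3 = 6: row 3 has {1,2,5}; col 6 has {1,5}; box has {1,2,3,4,5} → only 6 remains.
C4 = 2: row 4 has {1,3,4,5}; col 3 has {6}; box has {1,5} → only 2 remains.
C5 = 1: row 5 has {3,4,5}; col 3 has {2,6}; box has {3,6} → only 1 remains.
E5 = 6: row 5 has {1,3,4,5}; col 5 has {2,4}; box has {4,5} → only 6 remains.
C1 = 3: row 1 has {2,5,6}; col 3 has {1,2,6}; box has {2,4,5,6} → only 3 remains.
E1 = 1: row 1 has {2,3,5,6}; col 5 has {2,4,6}; box has {6} → only 1 remains.

1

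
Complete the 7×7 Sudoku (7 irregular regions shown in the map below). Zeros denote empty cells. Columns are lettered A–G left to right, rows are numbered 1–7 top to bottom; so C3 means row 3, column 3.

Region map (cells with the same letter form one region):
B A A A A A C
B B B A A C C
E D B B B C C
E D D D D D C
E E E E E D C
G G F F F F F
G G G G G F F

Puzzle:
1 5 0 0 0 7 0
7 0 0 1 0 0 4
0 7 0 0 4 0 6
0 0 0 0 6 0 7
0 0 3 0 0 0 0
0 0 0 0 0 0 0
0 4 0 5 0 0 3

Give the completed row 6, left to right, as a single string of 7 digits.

3247561

G1 = 2 (sole candidate).
E1 = 3 (sole candidate).
E2 = 2 (sole candidate).
F3 = 1 (hidden single in row 3).
G5 = 5 (sole candidate).
G6 = 1: row 6 has {}; col 7 has {2,3,4,5,6,7}; region has {3} → only 1 remains.
F2 = 3 (sole candidate).
B2 = 6 (sole candidate).
C2 = 5 (sole candidate).
C3 = 2 (sole candidate).
D3 = 3 (sole candidate).
A3 = 5 (sole candidate).
B4 = 3 (hidden single in row 4).
F4 = 5 (hidden single in row 4).
B6 = 2: row 6 has {1}; col 2 has {3,4,5,6,7}; region has {4,5} → only 2 remains.
A7 = 6 (sole candidate).
F7 = 2 (sole candidate).
B5 = 1 (sole candidate).
E5 = 7 (sole candidate).
F5 = 4 (sole candidate).
A6 = 3: row 6 has {1,2}; col 1 has {1,5,6,7}; region has {2,4,5,6} → only 3 remains.
E6 = 5: row 6 has {1,2,3}; col 5 has {2,3,4,6,7}; region has {1,2,3} → only 5 remains.
F6 = 6: row 6 has {1,2,3,5}; col 6 has {1,2,3,4,5,7}; region has {1,2,3,5} → only 6 remains.
E7 = 1 (sole candidate).
C4 = 1 (sole candidate).
D4 = 2 (sole candidate).
A5 = 2 (sole candidate).
D5 = 6 (sole candidate).
C7 = 7 (sole candidate).
D1 = 4 (sole candidate).
A4 = 4 (sole candidate).
C6 = 4: row 6 has {1,2,3,5,6}; col 3 has {1,2,3,5,7}; region has {1,2,3,5,6} → only 4 remains.
D6 = 7: row 6 has {1,2,3,4,5,6}; col 4 has {1,2,3,4,5,6}; region has {1,2,3,4,5,6} → only 7 remains.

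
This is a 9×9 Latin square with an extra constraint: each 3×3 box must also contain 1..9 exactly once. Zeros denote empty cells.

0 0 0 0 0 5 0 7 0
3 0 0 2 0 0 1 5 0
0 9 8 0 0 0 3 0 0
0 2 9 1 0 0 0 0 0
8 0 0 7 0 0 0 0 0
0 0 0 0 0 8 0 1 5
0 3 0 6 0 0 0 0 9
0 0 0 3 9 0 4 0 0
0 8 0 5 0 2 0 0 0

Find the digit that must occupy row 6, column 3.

3

row 3, column 4 = 4: row 3 has {3,8,9}; col 4 has {1,2,3,5,6,7}; box has {2,5} → only 4 remains.
row 6, column 4 = 9: row 6 has {1,5,8}; col 4 has {1,2,3,4,5,6,7}; box has {1,7,8} → only 9 remains.
row 1, column 4 = 8: row 1 has {5,7}; col 4 has {1,2,3,4,5,6,7,9}; box has {2,4,5} → only 8 remains.
row 1, column 5 = 3: in row 1, 3 can only go here (every other open cell in that row sees a 3).
row 1, column 7 = 9: in row 1, 9 can only go here (every other open cell in that row sees a 9).
row 2, column 9 = 8: in row 2, 8 can only go here (every other open cell in that row sees an 8).
row 2, column 6 = 9: in row 2, 9 can only go here (every other open cell in that row sees a 9).
row 3, column 1 = 5: in row 3, 5 can only go here (every other open cell in that row sees a 5).
row 4, column 5 = 5: in row 4, 5 can only go here (every other open cell in that row sees a 5).
row 5, column 8 = 9: in row 5, 9 can only go here (every other open cell in that row sees a 9).
row 6, column 3 = 3: in row 6, 3 can only go here (every other open cell in that row sees a 3).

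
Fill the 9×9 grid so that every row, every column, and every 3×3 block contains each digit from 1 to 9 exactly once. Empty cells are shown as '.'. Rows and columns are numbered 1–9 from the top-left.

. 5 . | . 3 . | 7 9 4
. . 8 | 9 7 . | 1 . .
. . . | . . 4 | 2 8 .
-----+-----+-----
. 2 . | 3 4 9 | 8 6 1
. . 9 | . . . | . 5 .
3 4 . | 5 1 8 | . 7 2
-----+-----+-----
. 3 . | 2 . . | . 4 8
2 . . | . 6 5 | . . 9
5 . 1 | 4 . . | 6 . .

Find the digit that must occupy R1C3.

R2C2 = 6: row 2 has {1,7,8,9}; col 2 has {2,3,4,5}; box has {5,8} → only 6 remains.
R2C6 = 2: row 2 has {1,6,7,8,9}; col 6 has {4,5,8,9}; box has {3,4,7,9} → only 2 remains.
R2C8 = 3: row 2 has {1,2,6,7,8,9}; col 8 has {4,5,6,7,8,9}; box has {1,2,4,7,8,9} → only 3 remains.
R2C9 = 5: row 2 has {1,2,3,6,7,8,9}; col 9 has {1,2,4,8,9}; box has {1,2,3,4,7,8,9} → only 5 remains.
R3C5 = 5: row 3 has {2,4,8}; col 5 has {1,3,4,6,7}; box has {2,3,4,7,9} → only 5 remains.
R3C9 = 6: row 3 has {2,4,5,8}; col 9 has {1,2,4,5,8,9}; box has {1,2,3,4,5,7,8,9} → only 6 remains.
R4C1 = 7: row 4 has {1,2,3,4,6,8,9}; col 1 has {2,3,5}; box has {2,3,4,9} → only 7 remains.
R4C3 = 5: row 4 has {1,2,3,4,6,7,8,9}; col 3 has {1,8,9}; box has {2,3,4,7,9} → only 5 remains.
R5C5 = 2: row 5 has {5,9}; col 5 has {1,3,4,5,6,7}; box has {1,3,4,5,8,9} → only 2 remains.
R5C9 = 3: row 5 has {2,5,9}; col 9 has {1,2,4,5,6,8,9}; box has {1,2,5,6,7,8} → only 3 remains.
R6C3 = 6: row 6 has {1,2,3,4,5,7,8}; col 3 has {1,5,8,9}; box has {2,3,4,5,7,9} → only 6 remains.
R6C7 = 9: row 6 has {1,2,3,4,5,6,7,8}; col 7 has {1,2,6,7,8}; box has {1,2,3,5,6,7,8} → only 9 remains.
R7C3 = 7: row 7 has {2,3,4,8}; col 3 has {1,5,6,8,9}; box has {1,2,3,5} → only 7 remains.
R7C5 = 9: row 7 has {2,3,4,7,8}; col 5 has {1,2,3,4,5,6,7}; box has {2,4,5,6} → only 9 remains.
R7C6 = 1: row 7 has {2,3,4,7,8,9}; col 6 has {2,4,5,8,9}; box has {2,4,5,6,9} → only 1 remains.
R7C7 = 5: row 7 has {1,2,3,4,7,8,9}; col 7 has {1,2,6,7,8,9}; box has {4,6,8,9} → only 5 remains.
R8C2 = 8: row 8 has {2,5,6,9}; col 2 has {2,3,4,5,6}; box has {1,2,3,5,7} → only 8 remains.
R8C3 = 4: row 8 has {2,5,6,8,9}; col 3 has {1,5,6,7,8,9}; box has {1,2,3,5,7,8} → only 4 remains.
R8C4 = 7: row 8 has {2,4,5,6,8,9}; col 4 has {2,3,4,5,9}; box has {1,2,4,5,6,9} → only 7 remains.
R8C7 = 3: row 8 has {2,4,5,6,7,8,9}; col 7 has {1,2,5,6,7,8,9}; box has {4,5,6,8,9} → only 3 remains.
R8C8 = 1: row 8 has {2,3,4,5,6,7,8,9}; col 8 has {3,4,5,6,7,8,9}; box has {3,4,5,6,8,9} → only 1 remains.
R9C2 = 9: row 9 has {1,4,5,6}; col 2 has {2,3,4,5,6,8}; box has {1,2,3,4,5,7,8} → only 9 remains.
R9C5 = 8: row 9 has {1,4,5,6,9}; col 5 has {1,2,3,4,5,6,7,9}; box has {1,2,4,5,6,7,9} → only 8 remains.
R9C6 = 3: row 9 has {1,4,5,6,8,9}; col 6 has {1,2,4,5,8,9}; box has {1,2,4,5,6,7,8,9} → only 3 remains.
R9C8 = 2: row 9 has {1,3,4,5,6,8,9}; col 8 has {1,3,4,5,6,7,8,9}; box has {1,3,4,5,6,8,9} → only 2 remains.
R9C9 = 7: row 9 has {1,2,3,4,5,6,8,9}; col 9 has {1,2,3,4,5,6,8,9}; box has {1,2,3,4,5,6,8,9} → only 7 remains.
R1C1 = 1: row 1 has {3,4,5,7,9}; col 1 has {2,3,5,7}; box has {5,6,8} → only 1 remains.
R1C3 = 2: row 1 has {1,3,4,5,7,9}; col 3 has {1,4,5,6,7,8,9}; box has {1,5,6,8} → only 2 remains.

2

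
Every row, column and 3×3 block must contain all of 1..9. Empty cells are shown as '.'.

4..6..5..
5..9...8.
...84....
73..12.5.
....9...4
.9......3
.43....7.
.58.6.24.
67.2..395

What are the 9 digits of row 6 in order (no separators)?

R4C4 = 4: row 4 has {1,2,3,5,7}; col 4 has {2,6,8,9}; box has {1,2,9} → only 4 remains.
R8C9 = 1: row 8 has {2,4,5,6,8}; col 9 has {3,4,5}; box has {2,3,4,5,7,9} → only 1 remains.
R9C3 = 1: row 9 has {2,3,5,6,7,9}; col 3 has {3,8}; box has {3,4,5,6,7,8} → only 1 remains.
R9C5 = 8: row 9 has {1,2,3,5,6,7,9}; col 5 has {1,4,6,9}; box has {2,6} → only 8 remains.
R9C6 = 4: row 9 has {1,2,3,5,6,7,8,9}; col 6 has {2}; box has {2,6,8} → only 4 remains.
R4C3 = 6: row 4 has {1,2,3,4,5,7}; col 3 has {1,3,8}; box has {3,7,9} → only 6 remains.
R7C5 = 5: row 7 has {3,4,7}; col 5 has {1,4,6,8,9}; box has {2,4,6,8} → only 5 remains.
R8C1 = 9: row 8 has {1,2,4,5,6,8}; col 1 has {4,5,6,7}; box has {1,3,4,5,6,7,8} → only 9 remains.
R6C5 = 7: row 6 has {3,9}; col 5 has {1,4,5,6,8,9}; box has {1,2,4,9} → only 7 remains.
R7C1 = 2: row 7 has {3,4,5,7}; col 1 has {4,5,6,7,9}; box has {1,3,4,5,6,7,8,9} → only 2 remains.
R7C4 = 1: row 7 has {2,3,4,5,7}; col 4 has {2,4,6,8,9}; box has {2,4,5,6,8} → only 1 remains.
R7C6 = 9: row 7 has {1,2,3,4,5,7}; col 6 has {2,4}; box has {1,2,4,5,6,8} → only 9 remains.
R6C4 = 5: row 6 has {3,7,9}; col 4 has {1,2,4,6,8,9}; box has {1,2,4,7,9} → only 5 remains.
R5C4 = 3: row 5 has {4,9}; col 4 has {1,2,4,5,6,8,9}; box has {1,2,4,5,7,9} → only 3 remains.
R8C4 = 7: row 8 has {1,2,4,5,6,8,9}; col 4 has {1,2,3,4,5,6,8,9}; box has {1,2,4,5,6,8,9} → only 7 remains.
R8C6 = 3: row 8 has {1,2,4,5,6,7,8,9}; col 6 has {2,4,9}; box has {1,2,4,5,6,7,8,9} → only 3 remains.
R1C2 = 8: in row 1, 8 can only go here (every other open cell in that row sees an 8).
R2C5 = 3: in row 2, 3 can only go here (every other open cell in that row sees a 3).
R2C7 = 4: in row 2, 4 can only go here (every other open cell in that row sees a 4).
R1C5 = 2: row 1 has {4,5,6,8}; col 5 has {1,3,4,5,6,7,8,9}; box has {3,4,6,8,9} → only 2 remains.
R1C8 = 3: in row 1, 3 can only go here (every other open cell in that row sees a 3).
R1C6 = 1: in row 1, 1 can only go here (every other open cell in that row sees a 1).
R2C6 = 7: row 2 has {3,4,5,8,9}; col 6 has {1,2,3,4,9}; box has {1,2,3,4,6,8,9} → only 7 remains.
R3C6 = 5: row 3 has {4,8}; col 6 has {1,2,3,4,7,9}; box has {1,2,3,4,6,7,8,9} → only 5 remains.
R2C3 = 2: row 2 has {3,4,5,7,8,9}; col 3 has {1,3,6,8}; box has {4,5,8} → only 2 remains.
R2C9 = 6: row 2 has {2,3,4,5,7,8,9}; col 9 has {1,3,4,5}; box has {3,4,5,8} → only 6 remains.
R5C3 = 5: row 5 has {3,4,9}; col 3 has {1,2,3,6,8}; box has {3,6,7,9} → only 5 remains.
R6C3 = 4: row 6 has {3,5,7,9}; col 3 has {1,2,3,5,6,8}; box has {3,5,6,7,9} → only 4 remains.
R7C9 = 8: row 7 has {1,2,3,4,5,7,9}; col 9 has {1,3,4,5,6}; box has {1,2,3,4,5,7,9} → only 8 remains.
R2C2 = 1: row 2 has {2,3,4,5,6,7,8,9}; col 2 has {3,4,5,7,8,9}; box has {2,4,5,8} → only 1 remains.
R3C1 = 3: row 3 has {4,5,8}; col 1 has {2,4,5,6,7,9}; box has {1,2,4,5,8} → only 3 remains.
R3C2 = 6: row 3 has {3,4,5,8}; col 2 has {1,3,4,5,7,8,9}; box has {1,2,3,4,5,8} → only 6 remains.
R4C9 = 9: row 4 has {1,2,3,4,5,6,7}; col 9 has {1,3,4,5,6,8}; box has {3,4,5} → only 9 remains.
R5C2 = 2: row 5 has {3,4,5,9}; col 2 has {1,3,4,5,6,7,8,9}; box has {3,4,5,6,7,9} → only 2 remains.
R7C7 = 6: row 7 has {1,2,3,4,5,7,8,9}; col 7 has {2,3,4,5}; box has {1,2,3,4,5,7,8,9} → only 6 remains.
R1C9 = 7: row 1 has {1,2,3,4,5,6,8}; col 9 has {1,3,4,5,6,8,9}; box has {3,4,5,6,8} → only 7 remains.
R3C9 = 2: row 3 has {3,4,5,6,8}; col 9 has {1,3,4,5,6,7,8,9}; box has {3,4,5,6,7,8} → only 2 remains.
R4C7 = 8: row 4 has {1,2,3,4,5,6,7,9}; col 7 has {2,3,4,5,6}; box has {3,4,5,9} → only 8 remains.
R6C7 = 1: row 6 has {3,4,5,7,9}; col 7 has {2,3,4,5,6,8}; box has {3,4,5,8,9} → only 1 remains.
R1C3 = 9: row 1 has {1,2,3,4,5,6,7,8}; col 3 has {1,2,3,4,5,6,8}; box has {1,2,3,4,5,6,8} → only 9 remains.
R3C3 = 7: row 3 has {2,3,4,5,6,8}; col 3 has {1,2,3,4,5,6,8,9}; box has {1,2,3,4,5,6,8,9} → only 7 remains.
R3C7 = 9: row 3 has {2,3,4,5,6,7,8}; col 7 has {1,2,3,4,5,6,8}; box has {2,3,4,5,6,7,8} → only 9 remains.
R3C8 = 1: row 3 has {2,3,4,5,6,7,8,9}; col 8 has {3,4,5,7,8,9}; box has {2,3,4,5,6,7,8,9} → only 1 remains.
R5C7 = 7: row 5 has {2,3,4,5,9}; col 7 has {1,2,3,4,5,6,8,9}; box has {1,3,4,5,8,9} → only 7 remains.
R5C8 = 6: row 5 has {2,3,4,5,7,9}; col 8 has {1,3,4,5,7,8,9}; box has {1,3,4,5,7,8,9} → only 6 remains.
R6C1 = 8: row 6 has {1,3,4,5,7,9}; col 1 has {2,3,4,5,6,7,9}; box has {2,3,4,5,6,7,9} → only 8 remains.
R6C6 = 6: row 6 has {1,3,4,5,7,8,9}; col 6 has {1,2,3,4,5,7,9}; box has {1,2,3,4,5,7,9} → only 6 remains.
R6C8 = 2: row 6 has {1,3,4,5,6,7,8,9}; col 8 has {1,3,4,5,6,7,8,9}; box has {1,3,4,5,6,7,8,9} → only 2 remains.

894576123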